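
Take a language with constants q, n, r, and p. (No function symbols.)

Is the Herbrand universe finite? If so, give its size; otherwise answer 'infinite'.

4

There are no function symbols, so every ground term is one of the 4 constants.
The Herbrand universe is {q, n, r, p}, which is finite with 4 elements.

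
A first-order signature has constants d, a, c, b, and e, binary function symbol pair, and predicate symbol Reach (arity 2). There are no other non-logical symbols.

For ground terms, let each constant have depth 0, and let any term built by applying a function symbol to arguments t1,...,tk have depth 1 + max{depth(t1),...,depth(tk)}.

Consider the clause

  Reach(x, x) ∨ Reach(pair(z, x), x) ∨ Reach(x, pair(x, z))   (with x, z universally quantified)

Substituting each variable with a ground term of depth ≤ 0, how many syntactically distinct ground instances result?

25

Ground terms of depth ≤ 0:
  Let N_k count ground terms of depth at most k. Each non-constant term of depth ≤ k is some function symbol applied to depth-≤(k−1) arguments, giving N_k = 5 + N_{k-1}^2.
  N_0 = 5
So there are 5 ground terms available for substitution.
Each of x, z ranges independently over the available ground terms, and distinct assignments produce distinct instances.
Number of ground instances = 5^2 = 25.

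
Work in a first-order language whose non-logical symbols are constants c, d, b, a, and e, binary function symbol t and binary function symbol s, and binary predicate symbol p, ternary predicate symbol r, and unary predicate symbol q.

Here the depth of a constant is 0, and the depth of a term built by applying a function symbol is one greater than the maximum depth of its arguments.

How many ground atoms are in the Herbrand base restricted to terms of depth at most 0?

155

First count ground terms of depth ≤ 0.
Count level by level. With function symbols t/2, s/2, the terms of depth ≤ k are the 5 constants together with each function applied to depth-≤(k−1) tuples, so N_k = 5 + N_{k-1}^2 + N_{k-1}^2.
N_0 = 5
Explicitly: c, d, b, a, e.
So |H| = 5.
Each predicate of arity r yields |H|^r ground atoms (one per choice of an r-tuple from H):
  p: 5^2 = 25;  r: 5^3 = 125;  q: 5
Total ground atoms: 25 + 125 + 5 = 155.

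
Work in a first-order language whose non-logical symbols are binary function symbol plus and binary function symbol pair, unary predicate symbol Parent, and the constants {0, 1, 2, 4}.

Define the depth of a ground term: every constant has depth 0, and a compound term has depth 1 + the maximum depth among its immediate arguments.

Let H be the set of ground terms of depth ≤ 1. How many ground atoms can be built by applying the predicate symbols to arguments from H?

36

First count ground terms of depth ≤ 1.
If N_k denotes the number of depth-≤k ground terms, the 4 constants give N_0 = 4, and each function symbol of arity r contributes N_{k-1}^r new terms at level k: N_k = 4 + N_{k-1}^2 + N_{k-1}^2.
N_0 = 4
N_1 = 4 + 4^2 + 4^2 = 36
So |H| = 36.
For each predicate symbol, the number of ground atoms is |H| raised to its arity; summing:
  Parent: 36
Total ground atoms: 36.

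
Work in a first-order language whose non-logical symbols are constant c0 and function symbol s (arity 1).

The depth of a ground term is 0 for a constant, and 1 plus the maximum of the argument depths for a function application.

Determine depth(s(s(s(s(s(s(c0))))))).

6

depth(s(c0)) = 1 + depth(c0) = 1 + 0 = 1
depth(s(s(c0))) = 1 + depth(s(c0)) = 1 + 1 = 2
depth(s(s(s(c0)))) = 1 + depth(s(s(c0))) = 1 + 2 = 3
depth(s(s(s(s(c0))))) = 1 + depth(s(s(s(c0)))) = 1 + 3 = 4
depth(s(s(s(s(s(c0)))))) = 1 + depth(s(s(s(s(c0))))) = 1 + 4 = 5
depth(s(s(s(s(s(s(c0))))))) = 1 + depth(s(s(s(s(s(c0)))))) = 1 + 5 = 6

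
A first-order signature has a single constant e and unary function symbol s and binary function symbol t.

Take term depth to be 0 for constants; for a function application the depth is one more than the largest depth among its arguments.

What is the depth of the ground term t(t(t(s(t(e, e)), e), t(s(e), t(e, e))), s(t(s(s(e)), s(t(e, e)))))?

depth(t(e, e)) = 1 + max(0, 0) = 1
depth(s(t(e, e))) = 1 + depth(t(e, e)) = 1 + 1 = 2
depth(t(s(t(e, e)), e)) = 1 + max(2, 0) = 3
depth(s(e)) = 1 + depth(e) = 1 + 0 = 1
depth(t(s(e), t(e, e))) = 1 + max(1, 1) = 2
depth(t(t(s(t(e, e)), e), t(s(e), t(e, e)))) = 1 + max(3, 2) = 4
depth(s(s(e))) = 1 + depth(s(e)) = 1 + 1 = 2
depth(t(s(s(e)), s(t(e, e)))) = 1 + max(2, 2) = 3
depth(s(t(s(s(e)), s(t(e, e))))) = 1 + depth(t(s(s(e)), s(t(e, e)))) = 1 + 3 = 4
depth(t(t(t(s(t(e, e)), e), t(s(e), t(e, e))), s(t(s(s(e)), s(t(e, e)))))) = 1 + max(4, 4) = 5

5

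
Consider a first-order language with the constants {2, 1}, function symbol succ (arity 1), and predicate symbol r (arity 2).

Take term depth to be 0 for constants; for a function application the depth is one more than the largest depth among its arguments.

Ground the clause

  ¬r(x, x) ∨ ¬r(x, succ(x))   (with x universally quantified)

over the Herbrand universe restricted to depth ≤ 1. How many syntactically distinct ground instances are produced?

4

Ground terms of depth ≤ 1:
  Count level by level. With function symbols succ/1, the terms of depth ≤ k are the 2 constants together with each function applied to depth-≤(k−1) tuples, so N_k = 2 + N_{k-1}.
  N_0 = 2
  N_1 = 2 + 2 = 4
So there are 4 ground terms available for substitution.
The variable x ranges independently over the available ground terms, and distinct assignments produce distinct instances.
Number of ground instances = 4.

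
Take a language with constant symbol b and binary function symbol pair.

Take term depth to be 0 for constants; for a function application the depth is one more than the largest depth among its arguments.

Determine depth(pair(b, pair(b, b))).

2

depth(pair(b, b)) = 1 + max(0, 0) = 1
depth(pair(b, pair(b, b))) = 1 + max(0, 1) = 2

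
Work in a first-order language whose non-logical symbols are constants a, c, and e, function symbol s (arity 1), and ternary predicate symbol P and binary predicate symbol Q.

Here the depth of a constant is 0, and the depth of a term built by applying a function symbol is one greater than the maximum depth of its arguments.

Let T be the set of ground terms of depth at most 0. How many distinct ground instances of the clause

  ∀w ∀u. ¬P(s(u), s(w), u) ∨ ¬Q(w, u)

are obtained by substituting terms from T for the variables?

Ground terms of depth ≤ 0:
  Write N_k for the number of ground terms of depth ≤ k. A term of depth ≤ k is either a constant or a function symbol applied to arguments of depth ≤ k−1, so N_k = 3 + N_{k-1}.
  N_0 = 3
  Explicitly: a, c, e.
So there are 3 ground terms available for substitution.
There are 2 variables to instantiate (w, u), each occurring in at least one literal, so different choices give different ground instances.
Number of ground instances = 3^2 = 9.

9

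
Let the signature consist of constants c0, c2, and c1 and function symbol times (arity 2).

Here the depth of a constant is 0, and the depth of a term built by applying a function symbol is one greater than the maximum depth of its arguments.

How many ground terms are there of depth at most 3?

If N_k denotes the number of depth-≤k ground terms, the 3 constants give N_0 = 3, and each function symbol of arity r contributes N_{k-1}^r new terms at level k: N_k = 3 + N_{k-1}^2.
N_0 = 3
N_1 = 3 + 3^2 = 12
N_2 = 3 + 12^2 = 147
N_3 = 3 + 147^2 = 21612

21612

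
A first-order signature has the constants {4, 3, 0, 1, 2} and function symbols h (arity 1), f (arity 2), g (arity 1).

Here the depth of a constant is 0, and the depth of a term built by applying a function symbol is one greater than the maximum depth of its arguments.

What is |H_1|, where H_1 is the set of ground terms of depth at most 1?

Write N_k for the number of ground terms of depth ≤ k. A term of depth ≤ k is either a constant or a function symbol applied to arguments of depth ≤ k−1, so N_k = 5 + N_{k-1} + N_{k-1}^2 + N_{k-1}.
N_0 = 5
N_1 = 5 + 5 + 5^2 + 5 = 40

40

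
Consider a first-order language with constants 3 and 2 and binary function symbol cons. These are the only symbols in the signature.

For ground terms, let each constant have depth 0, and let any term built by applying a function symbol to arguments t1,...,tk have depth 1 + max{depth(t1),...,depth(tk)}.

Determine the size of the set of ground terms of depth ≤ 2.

Count level by level. With function symbols cons/2, the terms of depth ≤ k are the 2 constants together with each function applied to depth-≤(k−1) tuples, so N_k = 2 + N_{k-1}^2.
N_0 = 2
N_1 = 2 + 2^2 = 6
N_2 = 2 + 6^2 = 38

38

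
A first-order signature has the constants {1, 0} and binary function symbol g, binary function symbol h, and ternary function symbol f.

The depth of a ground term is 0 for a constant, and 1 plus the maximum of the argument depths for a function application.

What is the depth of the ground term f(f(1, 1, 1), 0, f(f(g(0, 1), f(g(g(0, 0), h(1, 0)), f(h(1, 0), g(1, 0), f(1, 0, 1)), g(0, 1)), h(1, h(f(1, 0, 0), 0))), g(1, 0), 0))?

6

depth(f(1, 1, 1)) = 1 + max(0, 0, 0) = 1
depth(g(0, 1)) = 1 + max(0, 0) = 1
depth(g(0, 0)) = 1 + max(0, 0) = 1
depth(h(1, 0)) = 1 + max(0, 0) = 1
depth(g(g(0, 0), h(1, 0))) = 1 + max(1, 1) = 2
depth(g(1, 0)) = 1 + max(0, 0) = 1
depth(f(1, 0, 1)) = 1 + max(0, 0, 0) = 1
depth(f(h(1, 0), g(1, 0), f(1, 0, 1))) = 1 + max(1, 1, 1) = 2
depth(f(g(g(0, 0), h(1, 0)), f(h(1, 0), g(1, 0), f(1, 0, 1)), g(0, 1))) = 1 + max(2, 2, 1) = 3
depth(f(1, 0, 0)) = 1 + max(0, 0, 0) = 1
depth(h(f(1, 0, 0), 0)) = 1 + max(1, 0) = 2
depth(h(1, h(f(1, 0, 0), 0))) = 1 + max(0, 2) = 3
depth(f(g(0, 1), f(g(g(0, 0), h(1, 0)), f(h(1, 0), g(1, 0), f(1, 0, 1)), g(0, 1)), h(1, h(f(1, 0, 0), 0)))) = 1 + max(1, 3, 3) = 4
depth(f(f(g(0, 1), f(g(g(0, 0), h(1, 0)), f(h(1, 0), g(1, 0), f(1, 0, 1)), g(0, 1)), h(1, h(f(1, 0, 0), 0))), g(1, 0), 0)) = 1 + max(4, 1, 0) = 5
depth(f(f(1, 1, 1), 0, f(f(g(0, 1), f(g(g(0, 0), h(1, 0)), f(h(1, 0), g(1, 0), f(1, 0, 1)), g(0, 1)), h(1, h(f(1, 0, 0), 0))), g(1, 0), 0))) = 1 + max(1, 0, 5) = 6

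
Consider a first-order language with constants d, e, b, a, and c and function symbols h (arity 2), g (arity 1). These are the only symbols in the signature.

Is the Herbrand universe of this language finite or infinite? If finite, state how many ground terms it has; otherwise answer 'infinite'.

infinite

The signature has at least one function symbol (h, arity 2) and at least one constant (d).
Iterating h gives infinitely many distinct ground terms: d, h(d, d), h(h(d, d), h(d, d)), ...
So the Herbrand universe is infinite.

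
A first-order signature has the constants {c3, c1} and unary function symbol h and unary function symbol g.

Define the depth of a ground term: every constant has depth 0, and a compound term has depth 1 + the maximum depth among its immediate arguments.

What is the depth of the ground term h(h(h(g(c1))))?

4

depth(g(c1)) = 1 + depth(c1) = 1 + 0 = 1
depth(h(g(c1))) = 1 + depth(g(c1)) = 1 + 1 = 2
depth(h(h(g(c1)))) = 1 + depth(h(g(c1))) = 1 + 2 = 3
depth(h(h(h(g(c1))))) = 1 + depth(h(h(g(c1)))) = 1 + 3 = 4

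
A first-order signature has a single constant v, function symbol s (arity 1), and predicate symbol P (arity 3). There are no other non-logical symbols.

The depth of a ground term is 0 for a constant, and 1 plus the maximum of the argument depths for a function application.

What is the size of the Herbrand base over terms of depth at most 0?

1

First count ground terms of depth ≤ 0.
Count level by level. With function symbols s/1, the terms of depth ≤ k are the 1 constant together with each function applied to depth-≤(k−1) tuples, so N_k = 1 + N_{k-1}.
N_0 = 1
Explicitly: v.
So |H| = 1.
A ground atom is a predicate applied to a tuple of terms from H, so the count is the sum over predicates of |H|^arity:
  P: 1^3 = 1
Total ground atoms: 1.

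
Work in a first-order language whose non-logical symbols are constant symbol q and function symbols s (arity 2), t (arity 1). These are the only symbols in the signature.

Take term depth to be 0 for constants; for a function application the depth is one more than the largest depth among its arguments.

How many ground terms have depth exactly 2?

If N_k denotes the number of depth-≤k ground terms, the 1 constant gives N_0 = 1, and each function symbol of arity r contributes N_{k-1}^r new terms at level k: N_k = 1 + N_{k-1}^2 + N_{k-1}.
N_0 = 1
N_1 = 1 + 1^2 + 1 = 3
N_2 = 1 + 3^2 + 3 = 13
Terms of depth exactly 2: N_2 − N_1 = 13 − 3 = 10.

10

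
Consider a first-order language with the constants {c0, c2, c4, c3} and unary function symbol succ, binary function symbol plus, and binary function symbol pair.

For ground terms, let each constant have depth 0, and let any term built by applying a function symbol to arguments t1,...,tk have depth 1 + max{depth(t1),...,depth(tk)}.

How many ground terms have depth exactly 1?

36

Let N_k count ground terms of depth at most k. Each non-constant term of depth ≤ k is some function symbol applied to depth-≤(k−1) arguments, giving N_k = 4 + N_{k-1} + N_{k-1}^2 + N_{k-1}^2.
N_0 = 4
N_1 = 4 + 4 + 4^2 + 4^2 = 40
Terms of depth exactly 1: N_1 − N_0 = 40 − 4 = 36.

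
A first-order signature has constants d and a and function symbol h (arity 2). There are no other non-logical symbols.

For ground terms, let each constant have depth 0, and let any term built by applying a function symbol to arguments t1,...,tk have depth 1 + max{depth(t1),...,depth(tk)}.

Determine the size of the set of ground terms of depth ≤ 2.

Write N_k for the number of ground terms of depth ≤ k. A term of depth ≤ k is either a constant or a function symbol applied to arguments of depth ≤ k−1, so N_k = 2 + N_{k-1}^2.
N_0 = 2
N_1 = 2 + 2^2 = 6
N_2 = 2 + 6^2 = 38

38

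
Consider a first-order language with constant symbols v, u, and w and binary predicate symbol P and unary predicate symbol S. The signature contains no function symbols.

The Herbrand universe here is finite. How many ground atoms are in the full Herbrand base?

12

With no function symbols, the Herbrand universe is just the 3 constants.
Ground atoms per predicate: P: 3^2 = 9, S: 3.
Herbrand base size = 9 + 3 = 12.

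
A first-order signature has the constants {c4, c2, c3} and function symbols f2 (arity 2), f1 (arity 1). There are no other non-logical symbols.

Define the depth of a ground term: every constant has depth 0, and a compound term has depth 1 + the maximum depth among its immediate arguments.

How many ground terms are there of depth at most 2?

243

Write N_k for the number of ground terms of depth ≤ k. A term of depth ≤ k is either a constant or a function symbol applied to arguments of depth ≤ k−1, so N_k = 3 + N_{k-1}^2 + N_{k-1}.
N_0 = 3
N_1 = 3 + 3^2 + 3 = 15
N_2 = 3 + 15^2 + 15 = 243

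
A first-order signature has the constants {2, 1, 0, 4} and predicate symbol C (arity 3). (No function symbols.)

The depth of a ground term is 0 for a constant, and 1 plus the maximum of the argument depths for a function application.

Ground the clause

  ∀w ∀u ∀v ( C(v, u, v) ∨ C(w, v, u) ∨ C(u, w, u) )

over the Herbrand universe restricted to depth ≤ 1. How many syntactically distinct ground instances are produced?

64

Ground terms of depth ≤ 1:
  With no function symbols every ground term is a constant, so there are exactly 4 ground terms at every depth bound.
  N_0 = 4
  N_1 = 4
  Explicitly: 2, 1, 0, 4.
So there are 4 ground terms available for substitution.
Each of w, u, v ranges independently over the available ground terms, and distinct assignments produce distinct instances.
Number of ground instances = 4^3 = 64.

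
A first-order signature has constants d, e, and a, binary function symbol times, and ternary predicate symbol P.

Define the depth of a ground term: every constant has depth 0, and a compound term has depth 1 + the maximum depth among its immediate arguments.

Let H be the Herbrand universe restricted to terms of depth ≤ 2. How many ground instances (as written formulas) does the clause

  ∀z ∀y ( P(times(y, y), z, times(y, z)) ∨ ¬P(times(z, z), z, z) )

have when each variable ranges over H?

21609

Ground terms of depth ≤ 2:
  Write N_k for the number of ground terms of depth ≤ k. A term of depth ≤ k is either a constant or a function symbol applied to arguments of depth ≤ k−1, so N_k = 3 + N_{k-1}^2.
  N_0 = 3
  N_1 = 3 + 3^2 = 12
  N_2 = 3 + 12^2 = 147
So there are 147 ground terms available for substitution.
The clause has 2 distinct variables (z, y), each appearing in the body. In the free term algebra distinct substitutions yield syntactically distinct ground instances.
Number of ground instances = 147^2 = 21609.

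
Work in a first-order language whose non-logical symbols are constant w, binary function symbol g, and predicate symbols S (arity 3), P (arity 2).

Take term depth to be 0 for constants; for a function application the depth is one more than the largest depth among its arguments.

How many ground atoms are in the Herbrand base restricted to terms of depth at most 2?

150

First count ground terms of depth ≤ 2.
Write N_k for the number of ground terms of depth ≤ k. A term of depth ≤ k is either a constant or a function symbol applied to arguments of depth ≤ k−1, so N_k = 1 + N_{k-1}^2.
N_0 = 1
N_1 = 1 + 1^2 = 2
N_2 = 1 + 2^2 = 5
Explicitly: w, g(w, w), g(w, g(w, w)), g(g(w, w), w), g(g(w, w), g(w, w)).
So |H| = 5.
A ground atom is a predicate applied to a tuple of terms from H, so the count is the sum over predicates of |H|^arity:
  S: 5^3 = 125;  P: 5^2 = 25
Total ground atoms: 125 + 25 = 150.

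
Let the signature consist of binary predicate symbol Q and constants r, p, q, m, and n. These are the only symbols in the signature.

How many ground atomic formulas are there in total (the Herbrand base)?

With no function symbols, the Herbrand universe is just the 5 constants.
Ground atoms per predicate: Q: 5^2 = 25.
Herbrand base size = 25 = 25.

25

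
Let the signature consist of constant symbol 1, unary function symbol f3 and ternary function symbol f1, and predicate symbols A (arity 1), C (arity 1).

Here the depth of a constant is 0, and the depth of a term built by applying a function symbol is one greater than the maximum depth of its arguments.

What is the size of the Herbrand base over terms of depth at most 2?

First count ground terms of depth ≤ 2.
Let N_k count ground terms of depth at most k. Each non-constant term of depth ≤ k is some function symbol applied to depth-≤(k−1) arguments, giving N_k = 1 + N_{k-1} + N_{k-1}^3.
N_0 = 1
N_1 = 1 + 1 + 1^3 = 3
N_2 = 1 + 3 + 3^3 = 31
So |H| = 31.
For each predicate symbol, the number of ground atoms is |H| raised to its arity; summing:
  A: 31;  C: 31
Total ground atoms: 31 + 31 = 62.

62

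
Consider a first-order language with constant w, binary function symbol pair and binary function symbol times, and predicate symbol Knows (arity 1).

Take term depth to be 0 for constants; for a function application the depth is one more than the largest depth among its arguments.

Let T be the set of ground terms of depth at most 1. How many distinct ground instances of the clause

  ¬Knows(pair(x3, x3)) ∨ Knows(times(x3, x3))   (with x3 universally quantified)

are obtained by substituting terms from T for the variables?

Ground terms of depth ≤ 1:
  If N_k denotes the number of depth-≤k ground terms, the 1 constant gives N_0 = 1, and each function symbol of arity r contributes N_{k-1}^r new terms at level k: N_k = 1 + N_{k-1}^2 + N_{k-1}^2.
  N_0 = 1
  N_1 = 1 + 1^2 + 1^2 = 3
So there are 3 ground terms available for substitution.
The body mentions the single quantified variable x3; since ground terms form a free algebra, no two substitutions collapse to the same formula.
Number of ground instances = 3.

3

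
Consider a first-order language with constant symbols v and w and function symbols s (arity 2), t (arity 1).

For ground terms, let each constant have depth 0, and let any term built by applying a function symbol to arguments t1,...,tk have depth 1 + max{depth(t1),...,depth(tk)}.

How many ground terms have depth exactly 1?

If N_k denotes the number of depth-≤k ground terms, the 2 constants give N_0 = 2, and each function symbol of arity r contributes N_{k-1}^r new terms at level k: N_k = 2 + N_{k-1}^2 + N_{k-1}.
N_0 = 2
N_1 = 2 + 2^2 + 2 = 8
Terms of depth exactly 1: N_1 − N_0 = 8 − 2 = 6.

6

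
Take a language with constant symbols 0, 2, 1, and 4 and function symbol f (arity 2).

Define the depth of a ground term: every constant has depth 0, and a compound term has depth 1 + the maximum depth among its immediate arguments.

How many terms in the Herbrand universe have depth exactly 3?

If N_k denotes the number of depth-≤k ground terms, the 4 constants give N_0 = 4, and each function symbol of arity r contributes N_{k-1}^r new terms at level k: N_k = 4 + N_{k-1}^2.
N_0 = 4
N_1 = 4 + 4^2 = 20
N_2 = 4 + 20^2 = 404
N_3 = 4 + 404^2 = 163220
Terms of depth exactly 3: N_3 − N_2 = 163220 − 404 = 162816.

162816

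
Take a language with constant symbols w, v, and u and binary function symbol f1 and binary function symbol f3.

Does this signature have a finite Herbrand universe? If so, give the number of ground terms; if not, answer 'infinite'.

infinite

The signature has at least one function symbol (f1, arity 2) and at least one constant (w).
Iterating f1 gives infinitely many distinct ground terms: w, f1(w, w), f1(f1(w, w), f1(w, w)), ...
So the Herbrand universe is infinite.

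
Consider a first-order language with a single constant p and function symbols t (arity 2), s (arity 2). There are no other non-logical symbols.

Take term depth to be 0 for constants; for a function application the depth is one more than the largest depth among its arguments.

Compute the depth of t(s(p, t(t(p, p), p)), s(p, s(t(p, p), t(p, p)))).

depth(t(p, p)) = 1 + max(0, 0) = 1
depth(t(t(p, p), p)) = 1 + max(1, 0) = 2
depth(s(p, t(t(p, p), p))) = 1 + max(0, 2) = 3
depth(s(t(p, p), t(p, p))) = 1 + max(1, 1) = 2
depth(s(p, s(t(p, p), t(p, p)))) = 1 + max(0, 2) = 3
depth(t(s(p, t(t(p, p), p)), s(p, s(t(p, p), t(p, p))))) = 1 + max(3, 3) = 4

4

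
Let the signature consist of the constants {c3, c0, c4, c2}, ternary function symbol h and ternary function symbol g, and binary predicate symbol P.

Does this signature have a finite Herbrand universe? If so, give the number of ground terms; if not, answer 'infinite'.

The signature has at least one function symbol (h, arity 3) and at least one constant (c3).
Iterating h gives infinitely many distinct ground terms: c3, h(c3, c3, c3), h(h(c3, c3, c3), h(c3, c3, c3), h(c3, c3, c3)), ...
So the Herbrand universe is infinite.

infinite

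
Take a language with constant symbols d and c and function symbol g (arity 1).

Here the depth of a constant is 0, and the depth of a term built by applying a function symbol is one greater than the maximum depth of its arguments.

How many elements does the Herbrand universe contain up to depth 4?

10

Count level by level. With function symbols g/1, the terms of depth ≤ k are the 2 constants together with each function applied to depth-≤(k−1) tuples, so N_k = 2 + N_{k-1}.
N_0 = 2
N_1 = 2 + 2 = 4
N_2 = 2 + 4 = 6
N_3 = 2 + 6 = 8
N_4 = 2 + 8 = 10
Explicitly: d, c, g(d), g(c), g(g(d)), g(g(c)), g(g(g(d))), g(g(g(c))), g(g(g(g(d)))), g(g(g(g(c)))).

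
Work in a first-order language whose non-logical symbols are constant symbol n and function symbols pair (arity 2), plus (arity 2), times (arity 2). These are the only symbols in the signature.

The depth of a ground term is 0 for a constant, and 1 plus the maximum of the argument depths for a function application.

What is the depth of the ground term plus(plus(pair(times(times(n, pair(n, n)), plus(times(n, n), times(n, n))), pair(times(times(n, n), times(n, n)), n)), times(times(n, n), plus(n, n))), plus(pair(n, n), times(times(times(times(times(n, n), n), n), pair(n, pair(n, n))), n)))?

7

depth(pair(n, n)) = 1 + max(0, 0) = 1
depth(times(n, pair(n, n))) = 1 + max(0, 1) = 2
depth(times(n, n)) = 1 + max(0, 0) = 1
depth(plus(times(n, n), times(n, n))) = 1 + max(1, 1) = 2
depth(times(times(n, pair(n, n)), plus(times(n, n), times(n, n)))) = 1 + max(2, 2) = 3
depth(times(times(n, n), times(n, n))) = 1 + max(1, 1) = 2
depth(pair(times(times(n, n), times(n, n)), n)) = 1 + max(2, 0) = 3
depth(pair(times(times(n, pair(n, n)), plus(times(n, n), times(n, n))), pair(times(times(n, n), times(n, n)), n))) = 1 + max(3, 3) = 4
depth(plus(n, n)) = 1 + max(0, 0) = 1
depth(times(times(n, n), plus(n, n))) = 1 + max(1, 1) = 2
depth(plus(pair(times(times(n, pair(n, n)), plus(times(n, n), times(n, n))), pair(times(times(n, n), times(n, n)), n)), times(times(n, n), plus(n, n)))) = 1 + max(4, 2) = 5
depth(times(times(n, n), n)) = 1 + max(1, 0) = 2
depth(times(times(times(n, n), n), n)) = 1 + max(2, 0) = 3
depth(pair(n, pair(n, n))) = 1 + max(0, 1) = 2
depth(times(times(times(times(n, n), n), n), pair(n, pair(n, n)))) = 1 + max(3, 2) = 4
depth(times(times(times(times(times(n, n), n), n), pair(n, pair(n, n))), n)) = 1 + max(4, 0) = 5
depth(plus(pair(n, n), times(times(times(times(times(n, n), n), n), pair(n, pair(n, n))), n))) = 1 + max(1, 5) = 6
depth(plus(plus(pair(times(times(n, pair(n, n)), plus(times(n, n), times(n, n))), pair(times(times(n, n), times(n, n)), n)), times(times(n, n), plus(n, n))), plus(pair(n, n), times(times(times(times(times(n, n), n), n), pair(n, pair(n, n))), n)))) = 1 + max(5, 6) = 7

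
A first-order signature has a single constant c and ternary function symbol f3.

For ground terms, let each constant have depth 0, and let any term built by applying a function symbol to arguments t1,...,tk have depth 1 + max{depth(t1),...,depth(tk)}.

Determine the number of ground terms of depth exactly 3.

721

Write N_k for the number of ground terms of depth ≤ k. A term of depth ≤ k is either a constant or a function symbol applied to arguments of depth ≤ k−1, so N_k = 1 + N_{k-1}^3.
N_0 = 1
N_1 = 1 + 1^3 = 2
N_2 = 1 + 2^3 = 9
N_3 = 1 + 9^3 = 730
Terms of depth exactly 3: N_3 − N_2 = 730 − 9 = 721.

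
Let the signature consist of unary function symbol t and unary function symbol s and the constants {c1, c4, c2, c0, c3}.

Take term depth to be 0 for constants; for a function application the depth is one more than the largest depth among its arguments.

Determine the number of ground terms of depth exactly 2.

Write N_k for the number of ground terms of depth ≤ k. A term of depth ≤ k is either a constant or a function symbol applied to arguments of depth ≤ k−1, so N_k = 5 + N_{k-1} + N_{k-1}.
N_0 = 5
N_1 = 5 + 5 + 5 = 15
N_2 = 5 + 15 + 15 = 35
Terms of depth exactly 2: N_2 − N_1 = 35 − 15 = 20.

20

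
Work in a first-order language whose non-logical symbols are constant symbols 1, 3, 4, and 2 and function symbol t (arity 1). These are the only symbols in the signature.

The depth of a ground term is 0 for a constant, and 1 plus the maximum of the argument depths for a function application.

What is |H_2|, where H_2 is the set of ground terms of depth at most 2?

Let N_k = |{terms of depth ≤ k}|. Then N_0 = 4 and N_k = 4 + N_{k-1} for k ≥ 1 (one summand per function symbol, arity giving the exponent).
N_0 = 4
N_1 = 4 + 4 = 8
N_2 = 4 + 8 = 12

12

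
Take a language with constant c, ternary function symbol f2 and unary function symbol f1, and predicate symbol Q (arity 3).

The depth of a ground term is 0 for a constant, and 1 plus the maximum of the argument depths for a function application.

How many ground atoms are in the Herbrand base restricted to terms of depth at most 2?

29791

First count ground terms of depth ≤ 2.
Count level by level. With function symbols f2/3, f1/1, the terms of depth ≤ k are the 1 constant together with each function applied to depth-≤(k−1) tuples, so N_k = 1 + N_{k-1}^3 + N_{k-1}.
N_0 = 1
N_1 = 1 + 1^3 + 1 = 3
N_2 = 1 + 3^3 + 3 = 31
So |H| = 31.
Each predicate of arity r yields |H|^r ground atoms (one per choice of an r-tuple from H):
  Q: 31^3 = 29791
Total ground atoms: 29791.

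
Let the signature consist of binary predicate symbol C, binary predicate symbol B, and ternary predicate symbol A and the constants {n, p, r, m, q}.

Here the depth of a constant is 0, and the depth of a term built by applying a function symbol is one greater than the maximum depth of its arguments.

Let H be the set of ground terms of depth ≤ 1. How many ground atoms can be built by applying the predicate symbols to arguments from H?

First count ground terms of depth ≤ 1.
With no function symbols every ground term is a constant, so there are exactly 5 ground terms at every depth bound.
N_0 = 5
N_1 = 5
So |H| = 5.
For each predicate symbol, the number of ground atoms is |H| raised to its arity; summing:
  C: 5^2 = 25;  B: 5^2 = 25;  A: 5^3 = 125
Total ground atoms: 25 + 25 + 125 = 175.

175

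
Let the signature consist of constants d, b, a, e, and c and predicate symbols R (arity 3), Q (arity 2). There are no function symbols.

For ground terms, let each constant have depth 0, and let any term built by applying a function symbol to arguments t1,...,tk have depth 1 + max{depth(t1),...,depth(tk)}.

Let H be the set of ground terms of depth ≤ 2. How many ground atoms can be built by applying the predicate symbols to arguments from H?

150

First count ground terms of depth ≤ 2.
With no function symbols every ground term is a constant, so there are exactly 5 ground terms at every depth bound.
N_0 = 5
N_1 = 5
N_2 = 5
Explicitly: d, b, a, e, c.
So |H| = 5.
For each predicate symbol, the number of ground atoms is |H| raised to its arity; summing:
  R: 5^3 = 125;  Q: 5^2 = 25
Total ground atoms: 125 + 25 = 150.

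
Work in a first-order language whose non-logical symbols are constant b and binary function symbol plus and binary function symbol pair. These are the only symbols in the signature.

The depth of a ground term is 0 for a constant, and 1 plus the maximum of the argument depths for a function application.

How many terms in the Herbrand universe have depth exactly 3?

704

Let N_k count ground terms of depth at most k. Each non-constant term of depth ≤ k is some function symbol applied to depth-≤(k−1) arguments, giving N_k = 1 + N_{k-1}^2 + N_{k-1}^2.
N_0 = 1
N_1 = 1 + 1^2 + 1^2 = 3
N_2 = 1 + 3^2 + 3^2 = 19
N_3 = 1 + 19^2 + 19^2 = 723
Terms of depth exactly 3: N_3 − N_2 = 723 − 19 = 704.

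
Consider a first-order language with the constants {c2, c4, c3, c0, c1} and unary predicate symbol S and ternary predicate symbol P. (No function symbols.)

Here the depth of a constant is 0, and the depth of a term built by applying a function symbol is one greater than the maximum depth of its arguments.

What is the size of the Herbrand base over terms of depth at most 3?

130

First count ground terms of depth ≤ 3.
With no function symbols every ground term is a constant, so there are exactly 5 ground terms at every depth bound.
N_0 = 5
N_1 = 5
N_2 = 5
N_3 = 5
Explicitly: c2, c4, c3, c0, c1.
So |H| = 5.
Each predicate of arity r yields |H|^r ground atoms (one per choice of an r-tuple from H):
  S: 5;  P: 5^3 = 125
Total ground atoms: 5 + 125 = 130.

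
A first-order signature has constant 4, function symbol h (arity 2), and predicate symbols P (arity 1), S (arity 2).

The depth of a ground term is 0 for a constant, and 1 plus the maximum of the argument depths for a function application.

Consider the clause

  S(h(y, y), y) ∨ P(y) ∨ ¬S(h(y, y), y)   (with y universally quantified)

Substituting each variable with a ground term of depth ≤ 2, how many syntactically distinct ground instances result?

Ground terms of depth ≤ 2:
  Let N_k = |{terms of depth ≤ k}|. Then N_0 = 1 and N_k = 1 + N_{k-1}^2 for k ≥ 1 (one summand per function symbol, arity giving the exponent).
  N_0 = 1
  N_1 = 1 + 1^2 = 2
  N_2 = 1 + 2^2 = 5
So there are 5 ground terms available for substitution.
The body mentions the single quantified variable y; since ground terms form a free algebra, no two substitutions collapse to the same formula.
Number of ground instances = 5.

5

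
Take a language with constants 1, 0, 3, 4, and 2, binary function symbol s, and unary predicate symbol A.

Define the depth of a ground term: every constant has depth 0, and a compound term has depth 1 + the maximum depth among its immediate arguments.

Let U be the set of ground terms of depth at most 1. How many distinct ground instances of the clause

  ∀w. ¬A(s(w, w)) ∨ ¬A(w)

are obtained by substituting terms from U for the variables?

30

Ground terms of depth ≤ 1:
  Write N_k for the number of ground terms of depth ≤ k. A term of depth ≤ k is either a constant or a function symbol applied to arguments of depth ≤ k−1, so N_k = 5 + N_{k-1}^2.
  N_0 = 5
  N_1 = 5 + 5^2 = 30
So there are 30 ground terms available for substitution.
There is 1 variable to instantiate (w),  occurring in at least one literal, so different choices give different ground instances.
Number of ground instances = 30.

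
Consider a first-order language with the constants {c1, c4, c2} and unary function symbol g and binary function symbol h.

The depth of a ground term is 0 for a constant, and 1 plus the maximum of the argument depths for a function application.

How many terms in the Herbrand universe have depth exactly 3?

59052

Write N_k for the number of ground terms of depth ≤ k. A term of depth ≤ k is either a constant or a function symbol applied to arguments of depth ≤ k−1, so N_k = 3 + N_{k-1} + N_{k-1}^2.
N_0 = 3
N_1 = 3 + 3 + 3^2 = 15
N_2 = 3 + 15 + 15^2 = 243
N_3 = 3 + 243 + 243^2 = 59295
Terms of depth exactly 3: N_3 − N_2 = 59295 − 243 = 59052.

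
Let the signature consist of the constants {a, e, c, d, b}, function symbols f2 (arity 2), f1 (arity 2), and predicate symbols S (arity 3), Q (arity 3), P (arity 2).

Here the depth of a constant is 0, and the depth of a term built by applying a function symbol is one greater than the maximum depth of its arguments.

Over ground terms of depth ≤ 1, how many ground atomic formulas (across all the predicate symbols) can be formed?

First count ground terms of depth ≤ 1.
If N_k denotes the number of depth-≤k ground terms, the 5 constants give N_0 = 5, and each function symbol of arity r contributes N_{k-1}^r new terms at level k: N_k = 5 + N_{k-1}^2 + N_{k-1}^2.
N_0 = 5
N_1 = 5 + 5^2 + 5^2 = 55
So |H| = 55.
Ground atoms are formed by filling each argument slot of a predicate with a term from H, so an r-ary predicate gives |H|^r atoms:
  S: 55^3 = 166375;  Q: 55^3 = 166375;  P: 55^2 = 3025
Total ground atoms: 166375 + 166375 + 3025 = 335775.

335775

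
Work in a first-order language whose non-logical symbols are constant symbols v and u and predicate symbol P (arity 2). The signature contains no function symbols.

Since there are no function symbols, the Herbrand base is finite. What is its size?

4

With no function symbols, the Herbrand universe is just the 2 constants.
Ground atoms per predicate: P: 2^2 = 4.
Herbrand base size = 4 = 4.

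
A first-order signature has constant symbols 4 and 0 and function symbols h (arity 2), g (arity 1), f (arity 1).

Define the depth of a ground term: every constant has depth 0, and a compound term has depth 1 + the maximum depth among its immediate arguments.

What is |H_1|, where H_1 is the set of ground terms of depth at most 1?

10

Write N_k for the number of ground terms of depth ≤ k. A term of depth ≤ k is either a constant or a function symbol applied to arguments of depth ≤ k−1, so N_k = 2 + N_{k-1}^2 + N_{k-1} + N_{k-1}.
N_0 = 2
N_1 = 2 + 2^2 + 2 + 2 = 10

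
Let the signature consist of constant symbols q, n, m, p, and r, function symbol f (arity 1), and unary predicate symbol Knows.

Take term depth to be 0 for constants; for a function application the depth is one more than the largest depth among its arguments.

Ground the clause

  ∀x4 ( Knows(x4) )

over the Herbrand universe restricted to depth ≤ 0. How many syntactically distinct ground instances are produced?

Ground terms of depth ≤ 0:
  Let N_k count ground terms of depth at most k. Each non-constant term of depth ≤ k is some function symbol applied to depth-≤(k−1) arguments, giving N_k = 5 + N_{k-1}.
  N_0 = 5
So there are 5 ground terms available for substitution.
The body mentions the single quantified variable x4; since ground terms form a free algebra, no two substitutions collapse to the same formula.
Number of ground instances = 5.

5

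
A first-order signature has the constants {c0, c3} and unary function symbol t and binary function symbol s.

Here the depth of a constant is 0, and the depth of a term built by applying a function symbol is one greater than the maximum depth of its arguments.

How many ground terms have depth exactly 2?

Write N_k for the number of ground terms of depth ≤ k. A term of depth ≤ k is either a constant or a function symbol applied to arguments of depth ≤ k−1, so N_k = 2 + N_{k-1} + N_{k-1}^2.
N_0 = 2
N_1 = 2 + 2 + 2^2 = 8
N_2 = 2 + 8 + 8^2 = 74
Terms of depth exactly 2: N_2 − N_1 = 74 − 8 = 66.

66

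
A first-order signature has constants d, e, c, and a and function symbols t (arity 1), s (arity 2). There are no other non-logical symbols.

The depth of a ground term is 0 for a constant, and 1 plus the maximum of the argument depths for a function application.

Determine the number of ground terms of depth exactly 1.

Write N_k for the number of ground terms of depth ≤ k. A term of depth ≤ k is either a constant or a function symbol applied to arguments of depth ≤ k−1, so N_k = 4 + N_{k-1} + N_{k-1}^2.
N_0 = 4
N_1 = 4 + 4 + 4^2 = 24
Terms of depth exactly 1: N_1 − N_0 = 24 − 4 = 20.

20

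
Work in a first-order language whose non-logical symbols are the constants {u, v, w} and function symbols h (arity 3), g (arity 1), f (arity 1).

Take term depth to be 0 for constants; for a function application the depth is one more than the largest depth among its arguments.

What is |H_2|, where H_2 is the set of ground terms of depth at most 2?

Write N_k for the number of ground terms of depth ≤ k. A term of depth ≤ k is either a constant or a function symbol applied to arguments of depth ≤ k−1, so N_k = 3 + N_{k-1}^3 + N_{k-1} + N_{k-1}.
N_0 = 3
N_1 = 3 + 3^3 + 3 + 3 = 36
N_2 = 3 + 36^3 + 36 + 36 = 46731

46731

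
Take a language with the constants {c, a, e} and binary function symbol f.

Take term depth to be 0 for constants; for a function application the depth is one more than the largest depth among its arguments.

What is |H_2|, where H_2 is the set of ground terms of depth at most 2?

Let N_k count ground terms of depth at most k. Each non-constant term of depth ≤ k is some function symbol applied to depth-≤(k−1) arguments, giving N_k = 3 + N_{k-1}^2.
N_0 = 3
N_1 = 3 + 3^2 = 12
N_2 = 3 + 12^2 = 147

147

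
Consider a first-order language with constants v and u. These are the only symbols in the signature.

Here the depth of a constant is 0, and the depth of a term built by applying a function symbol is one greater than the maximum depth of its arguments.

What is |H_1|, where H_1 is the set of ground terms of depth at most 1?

With no function symbols every ground term is a constant, so there are exactly 2 ground terms at every depth bound.
N_0 = 2
N_1 = 2
Explicitly: v, u.

2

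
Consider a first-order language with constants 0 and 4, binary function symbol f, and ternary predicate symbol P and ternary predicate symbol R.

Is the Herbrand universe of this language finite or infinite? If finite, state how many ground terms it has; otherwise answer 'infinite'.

The signature has at least one function symbol (f, arity 2) and at least one constant (0).
Iterating f gives infinitely many distinct ground terms: 0, f(0, 0), f(f(0, 0), f(0, 0)), ...
So the Herbrand universe is infinite.

infinite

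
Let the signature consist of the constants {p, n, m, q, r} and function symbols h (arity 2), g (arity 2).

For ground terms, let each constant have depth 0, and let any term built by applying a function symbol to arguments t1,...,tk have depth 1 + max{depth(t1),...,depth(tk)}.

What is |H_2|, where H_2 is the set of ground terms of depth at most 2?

6055

If N_k denotes the number of depth-≤k ground terms, the 5 constants give N_0 = 5, and each function symbol of arity r contributes N_{k-1}^r new terms at level k: N_k = 5 + N_{k-1}^2 + N_{k-1}^2.
N_0 = 5
N_1 = 5 + 5^2 + 5^2 = 55
N_2 = 5 + 55^2 + 55^2 = 6055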